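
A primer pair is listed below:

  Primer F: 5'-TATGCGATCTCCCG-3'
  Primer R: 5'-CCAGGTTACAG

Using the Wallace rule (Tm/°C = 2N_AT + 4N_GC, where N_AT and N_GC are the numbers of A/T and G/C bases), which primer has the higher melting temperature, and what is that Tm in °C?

Primer F: A+T=6, G+C=8 → Tm = 2(6)+4(8) = 44°C
Primer R: A+T=5, G+C=6 → Tm = 2(5)+4(6) = 34°C
44°C vs 34°C → primer F is higher.

Primer F, 44°C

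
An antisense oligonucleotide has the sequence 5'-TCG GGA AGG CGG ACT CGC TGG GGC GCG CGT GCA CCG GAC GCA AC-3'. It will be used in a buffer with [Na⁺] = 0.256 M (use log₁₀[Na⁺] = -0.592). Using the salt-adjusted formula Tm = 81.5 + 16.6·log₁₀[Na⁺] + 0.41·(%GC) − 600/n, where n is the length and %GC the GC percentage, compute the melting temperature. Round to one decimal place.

Length n = 44. G=19, C=14, T=4, A=7
G+C = 33, so %GC = 33/44 × 100 = 75%
Salt term: 16.6 × (-0.592) = -9.827
GC term: 0.41 × 75 = 30.75; length term: −600/44 = −13.636
Tm = 81.5 + (-9.827) + 30.75 − 13.636 = 88.787 → 88.8°C

88.8°C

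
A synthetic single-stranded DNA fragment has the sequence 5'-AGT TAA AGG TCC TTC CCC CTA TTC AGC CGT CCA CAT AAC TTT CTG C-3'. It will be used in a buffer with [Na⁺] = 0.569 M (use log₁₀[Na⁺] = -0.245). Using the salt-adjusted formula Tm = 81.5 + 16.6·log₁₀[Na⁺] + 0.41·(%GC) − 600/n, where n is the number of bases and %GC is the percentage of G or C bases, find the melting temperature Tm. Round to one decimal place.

84.0°C

Length n = 46. Base counts: A=10, C=16, G=6, T=14
G+C = 22, so %GC = 22/46 × 100 = 47.826%
Salt term: 16.6 × (-0.245) = -4.067
GC term: 0.41 × 47.826 = 19.609; length term: −600/46 = −13.043
Tm = 81.5 + (-4.067) + 19.609 − 13.043 = 83.999 → 84.0°C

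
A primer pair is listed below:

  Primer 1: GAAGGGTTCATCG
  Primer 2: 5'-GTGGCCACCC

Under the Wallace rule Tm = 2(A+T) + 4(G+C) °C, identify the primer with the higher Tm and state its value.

Primer 1: A+T=6, G+C=7 → Tm = 2(6)+4(7) = 40°C
Primer 2: A+T=2, G+C=8 → Tm = 2(2)+4(8) = 36°C
40°C vs 36°C → primer 1 is higher.

Primer 1, 40°C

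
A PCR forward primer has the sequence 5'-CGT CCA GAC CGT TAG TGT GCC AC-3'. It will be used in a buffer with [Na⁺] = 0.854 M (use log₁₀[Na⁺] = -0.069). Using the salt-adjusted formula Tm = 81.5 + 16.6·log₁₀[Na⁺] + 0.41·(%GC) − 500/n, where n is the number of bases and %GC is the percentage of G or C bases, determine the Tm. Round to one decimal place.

83.6°C

Length n = 23. Base counts: T=5, A=4, G=6, C=8
G+C = 14, so %GC = 14/23 × 100 = 60.87%
Salt term: 16.6 × (-0.069) = -1.145
GC term: 0.41 × 60.87 = 24.957; length term: −500/23 = −21.739
Tm = 81.5 + (-1.145) + 24.957 − 21.739 = 83.573 → 83.6°C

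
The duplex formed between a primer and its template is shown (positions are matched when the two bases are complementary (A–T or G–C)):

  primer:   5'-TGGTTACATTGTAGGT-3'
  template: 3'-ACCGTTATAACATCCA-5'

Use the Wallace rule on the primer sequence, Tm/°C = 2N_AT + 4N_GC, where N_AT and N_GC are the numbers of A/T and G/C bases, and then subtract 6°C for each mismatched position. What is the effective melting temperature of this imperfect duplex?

Primer base counts: A=3, T=7, G=5, C=1 → A+T=10, G+C=6
Perfect-match Tm = 2(10) + 4(6) = 20 + 24 = 44°C
Mismatches (positions where the bases are not complementary): 3 (at positions 4, 5, 7)
Effective Tm = 44 − 3×6 = 44 − 18 = 26°C

26°C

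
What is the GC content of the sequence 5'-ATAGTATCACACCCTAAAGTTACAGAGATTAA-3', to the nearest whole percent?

31%

Scanning the sequence gives G=4, T=8, A=14, C=6.
G+C = 4 + 6 = 10 out of 32 bases
%GC = 10/32 × 100 = 31.25% ≈ 31%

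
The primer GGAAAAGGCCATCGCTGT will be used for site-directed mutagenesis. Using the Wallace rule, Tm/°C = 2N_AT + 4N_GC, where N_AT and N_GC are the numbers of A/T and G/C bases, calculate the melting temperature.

56°C

Base counts: G=6, A=5, T=3, C=4
AT pairs contribute 8, GC pairs contribute 10.
Tm = 2(8) + 4(10) = 16 + 40 = 56°C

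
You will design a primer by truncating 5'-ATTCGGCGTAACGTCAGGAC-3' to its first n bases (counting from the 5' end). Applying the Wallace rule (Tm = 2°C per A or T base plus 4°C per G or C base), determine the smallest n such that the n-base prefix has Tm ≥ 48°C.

n = 16

First 15 bases: ATTCGGCGTAACGTC → Tm = 46°C (< 48°C)
First 16 bases: ATTCGGCGTAACGTCA → Tm = 48°C (≥ 48°C)
Since every base adds ≥2°C, Tm only increases with n, so the threshold is first crossed at n = 16.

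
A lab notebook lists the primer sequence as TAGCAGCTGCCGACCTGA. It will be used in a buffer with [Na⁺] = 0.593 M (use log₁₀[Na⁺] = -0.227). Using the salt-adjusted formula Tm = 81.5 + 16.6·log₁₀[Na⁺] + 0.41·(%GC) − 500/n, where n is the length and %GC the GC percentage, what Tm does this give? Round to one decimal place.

Length n = 18. Scanning the sequence gives G=5, C=6, T=3, A=4.
G+C = 11, so %GC = 11/18 × 100 = 61.111%
Salt term: 16.6 × (-0.227) = -3.768
GC term: 0.41 × 61.111 = 25.056; length term: −500/18 = −27.778
Tm = 81.5 + (-3.768) + 25.056 − 27.778 = 75.01 → 75.0°C

75.0°C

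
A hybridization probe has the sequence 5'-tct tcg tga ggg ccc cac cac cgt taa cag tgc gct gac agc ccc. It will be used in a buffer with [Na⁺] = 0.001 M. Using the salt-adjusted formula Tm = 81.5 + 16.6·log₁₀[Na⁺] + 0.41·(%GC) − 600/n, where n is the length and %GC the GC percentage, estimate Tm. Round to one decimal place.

Length n = 45. Scanning the sequence gives A=8, T=8, C=18, G=11.
G+C = 29, so %GC = 29/45 × 100 = 64.444%
Salt term: 16.6 × (-3) = -49.8
GC term: 0.41 × 64.444 = 26.422; length term: −600/45 = −13.333
Tm = 81.5 + (-49.8) + 26.422 − 13.333 = 44.789 → 44.8°C

44.8°C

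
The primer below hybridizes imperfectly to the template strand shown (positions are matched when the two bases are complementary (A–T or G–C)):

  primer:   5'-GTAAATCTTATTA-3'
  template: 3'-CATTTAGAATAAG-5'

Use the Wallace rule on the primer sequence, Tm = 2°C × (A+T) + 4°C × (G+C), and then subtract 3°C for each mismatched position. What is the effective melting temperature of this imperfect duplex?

Primer base counts: A=5, T=6, G=1, C=1 → A+T=11, G+C=2
Perfect-match Tm = 2(11) + 4(2) = 22 + 8 = 30°C
Mismatches (positions where the bases are not complementary): 1 (at position 13)
Effective Tm = 30 − 1×3 = 30 − 3 = 27°C

27°C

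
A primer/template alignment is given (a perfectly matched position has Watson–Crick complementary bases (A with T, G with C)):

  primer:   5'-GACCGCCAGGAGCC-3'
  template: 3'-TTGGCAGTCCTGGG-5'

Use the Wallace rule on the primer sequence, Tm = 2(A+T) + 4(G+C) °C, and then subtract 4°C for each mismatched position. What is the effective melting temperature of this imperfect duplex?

Primer base counts: A=3, T=0, G=5, C=6 → A+T=3, G+C=11
Perfect-match Tm = 2(3) + 4(11) = 6 + 44 = 50°C
Mismatches (positions where the bases are not complementary): 3 (at positions 1, 6, 12)
Effective Tm = 50 − 3×4 = 50 − 12 = 38°C

38°C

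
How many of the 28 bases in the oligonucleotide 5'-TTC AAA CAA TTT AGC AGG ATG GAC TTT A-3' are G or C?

Base counts: T=9, C=4, G=5, A=10
Total G or C: 5 + 4 = 9

9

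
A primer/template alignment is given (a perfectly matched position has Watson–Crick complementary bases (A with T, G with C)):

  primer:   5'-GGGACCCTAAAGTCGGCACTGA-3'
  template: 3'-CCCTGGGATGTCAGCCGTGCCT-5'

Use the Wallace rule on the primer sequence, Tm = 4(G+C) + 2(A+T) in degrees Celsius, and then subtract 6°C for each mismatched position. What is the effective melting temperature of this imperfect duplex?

58°C

Primer base counts: A=6, T=3, G=7, C=6 → A+T=9, G+C=13
Perfect-match Tm = 2(9) + 4(13) = 18 + 52 = 70°C
Mismatches (positions where the bases are not complementary): 2 (at positions 10, 20)
Effective Tm = 70 − 2×6 = 70 − 12 = 58°C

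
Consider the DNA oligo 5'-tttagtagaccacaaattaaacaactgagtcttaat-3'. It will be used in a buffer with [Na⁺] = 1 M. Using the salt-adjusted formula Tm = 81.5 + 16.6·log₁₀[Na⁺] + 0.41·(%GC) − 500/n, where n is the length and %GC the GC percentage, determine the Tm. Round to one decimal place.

79.0°C

Length n = 36. Scanning the sequence gives T=11, C=6, G=4, A=15.
G+C = 10, so %GC = 10/36 × 100 = 27.778%
Salt term: 16.6 × (0) = 0
GC term: 0.41 × 27.778 = 11.389; length term: −500/36 = −13.889
Tm = 81.5 + (0) + 11.389 − 13.889 = 79 → 79.0°C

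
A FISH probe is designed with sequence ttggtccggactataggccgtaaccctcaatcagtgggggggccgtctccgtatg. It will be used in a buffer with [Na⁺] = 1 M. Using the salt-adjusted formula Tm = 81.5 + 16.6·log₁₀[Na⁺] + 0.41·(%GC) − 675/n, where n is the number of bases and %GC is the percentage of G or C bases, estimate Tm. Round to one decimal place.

93.8°C

Length n = 55. Base counts: C=15, A=9, T=13, G=18
G+C = 33, so %GC = 33/55 × 100 = 60%
Salt term: 16.6 × (0) = 0
GC term: 0.41 × 60 = 24.6; length term: −675/55 = −12.273
Tm = 81.5 + (0) + 24.6 − 12.273 = 93.827 → 93.8°C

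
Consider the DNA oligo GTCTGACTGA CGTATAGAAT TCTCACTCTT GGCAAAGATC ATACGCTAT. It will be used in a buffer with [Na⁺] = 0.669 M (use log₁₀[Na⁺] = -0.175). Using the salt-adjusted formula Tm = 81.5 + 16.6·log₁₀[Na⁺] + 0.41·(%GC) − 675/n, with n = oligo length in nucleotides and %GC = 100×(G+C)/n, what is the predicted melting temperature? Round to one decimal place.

Length n = 49. Counting bases: G=9, T=15, A=14, C=11
G+C = 20, so %GC = 20/49 × 100 = 40.816%
Salt term: 16.6 × (-0.175) = -2.905
GC term: 0.41 × 40.816 = 16.735; length term: −675/49 = −13.776
Tm = 81.5 + (-2.905) + 16.735 − 13.776 = 81.554 → 81.6°C

81.6°C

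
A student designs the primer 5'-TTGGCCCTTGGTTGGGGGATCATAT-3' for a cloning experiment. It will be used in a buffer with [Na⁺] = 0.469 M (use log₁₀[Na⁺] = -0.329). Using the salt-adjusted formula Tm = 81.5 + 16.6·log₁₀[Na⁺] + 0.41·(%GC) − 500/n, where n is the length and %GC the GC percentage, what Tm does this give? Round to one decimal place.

77.4°C

Length n = 25. A=3, T=9, C=4, G=9
G+C = 13, so %GC = 13/25 × 100 = 52%
Salt term: 16.6 × (-0.329) = -5.461
GC term: 0.41 × 52 = 21.32; length term: −500/25 = −20
Tm = 81.5 + (-5.461) + 21.32 − 20 = 77.359 → 77.4°C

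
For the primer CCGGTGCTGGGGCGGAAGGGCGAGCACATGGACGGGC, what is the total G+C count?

Counting bases: A=6, C=9, G=19, T=3
Total G or C: 19 + 9 = 28

28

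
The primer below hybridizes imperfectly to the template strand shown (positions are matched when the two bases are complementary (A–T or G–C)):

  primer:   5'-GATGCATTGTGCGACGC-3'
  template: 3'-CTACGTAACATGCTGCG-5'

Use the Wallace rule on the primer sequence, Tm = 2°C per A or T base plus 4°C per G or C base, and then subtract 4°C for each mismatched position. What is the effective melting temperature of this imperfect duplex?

50°C

Primer base counts: A=3, T=4, G=6, C=4 → A+T=7, G+C=10
Perfect-match Tm = 2(7) + 4(10) = 14 + 40 = 54°C
Mismatches (positions where the bases are not complementary): 1 (at position 11)
Effective Tm = 54 − 1×4 = 54 − 4 = 50°C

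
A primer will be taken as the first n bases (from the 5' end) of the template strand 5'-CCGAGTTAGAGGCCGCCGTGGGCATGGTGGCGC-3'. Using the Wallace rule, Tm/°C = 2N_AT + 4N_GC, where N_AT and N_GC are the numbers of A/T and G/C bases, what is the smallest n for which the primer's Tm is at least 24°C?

n = 8

First 7 bases: CCGAGTT → Tm = 22°C (< 24°C)
First 8 bases: CCGAGTTA → Tm = 24°C (≥ 24°C)
Since every base adds ≥2°C, Tm only increases with n, so the threshold is first crossed at n = 8.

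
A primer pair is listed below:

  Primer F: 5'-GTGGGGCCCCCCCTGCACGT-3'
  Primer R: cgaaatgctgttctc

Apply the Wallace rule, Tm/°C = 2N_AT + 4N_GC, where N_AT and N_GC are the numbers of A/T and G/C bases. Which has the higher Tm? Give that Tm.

Primer F, 72°C

Primer F: A+T=4, G+C=16 → Tm = 2(4)+4(16) = 72°C
Primer R: A+T=8, G+C=7 → Tm = 2(8)+4(7) = 44°C
72°C vs 44°C → primer F is higher.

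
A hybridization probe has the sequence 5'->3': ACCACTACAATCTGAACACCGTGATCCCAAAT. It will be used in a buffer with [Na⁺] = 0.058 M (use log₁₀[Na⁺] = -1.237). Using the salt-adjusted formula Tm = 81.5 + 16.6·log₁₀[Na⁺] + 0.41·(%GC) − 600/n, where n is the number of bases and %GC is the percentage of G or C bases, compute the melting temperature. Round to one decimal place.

60.2°C

Length n = 32. Counting bases: C=11, A=12, G=3, T=6
G+C = 14, so %GC = 14/32 × 100 = 43.75%
Salt term: 16.6 × (-1.237) = -20.534
GC term: 0.41 × 43.75 = 17.938; length term: −600/32 = −18.75
Tm = 81.5 + (-20.534) + 17.938 − 18.75 = 60.154 → 60.2°C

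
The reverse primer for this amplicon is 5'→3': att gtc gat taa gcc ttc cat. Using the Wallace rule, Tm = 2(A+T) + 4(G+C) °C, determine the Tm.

58°C

Counting bases: T=8, C=5, A=5, G=3
AT pairs contribute 13, GC pairs contribute 8.
Tm = 4·8 + 2·13 = 32 + 26 = 58°C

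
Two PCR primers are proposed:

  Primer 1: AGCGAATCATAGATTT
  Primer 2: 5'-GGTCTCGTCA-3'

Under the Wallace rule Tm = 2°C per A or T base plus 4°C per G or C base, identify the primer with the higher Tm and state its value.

Primer 1: A+T=11, G+C=5 → Tm = 2(11)+4(5) = 42°C
Primer 2: A+T=4, G+C=6 → Tm = 2(4)+4(6) = 32°C
42°C vs 32°C → primer 1 is higher.

Primer 1, 42°C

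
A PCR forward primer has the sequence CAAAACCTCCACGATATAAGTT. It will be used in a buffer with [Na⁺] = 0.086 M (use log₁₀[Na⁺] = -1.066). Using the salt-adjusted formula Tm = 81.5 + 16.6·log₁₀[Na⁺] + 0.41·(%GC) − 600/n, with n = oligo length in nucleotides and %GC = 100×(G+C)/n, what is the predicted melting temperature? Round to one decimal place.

Length n = 22. Base counts: C=6, T=5, A=9, G=2
G+C = 8, so %GC = 8/22 × 100 = 36.364%
Salt term: 16.6 × (-1.066) = -17.696
GC term: 0.41 × 36.364 = 14.909; length term: −600/22 = −27.273
Tm = 81.5 + (-17.696) + 14.909 − 27.273 = 51.44 → 51.4°C

51.4°C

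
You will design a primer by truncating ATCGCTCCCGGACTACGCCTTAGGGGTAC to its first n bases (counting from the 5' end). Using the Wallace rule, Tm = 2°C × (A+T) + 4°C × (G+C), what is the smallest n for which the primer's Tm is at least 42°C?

First 12 bases: ATCGCTCCCGGA → Tm = 40°C (< 42°C)
First 13 bases: ATCGCTCCCGGAC → Tm = 44°C (≥ 42°C)
Each additional base adds 2°C (A/T) or 4°C (G/C), so Tm is non-decreasing in n; n = 13 is the first length to reach 42°C.

n = 13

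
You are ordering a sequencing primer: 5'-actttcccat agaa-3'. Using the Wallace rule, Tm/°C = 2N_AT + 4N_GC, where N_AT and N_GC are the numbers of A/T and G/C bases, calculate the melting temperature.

38°C

Scanning the sequence gives T=4, G=1, C=4, A=5.
AT pairs contribute 9, GC pairs contribute 5.
Tm = 2×9 + 4×5 = 38°C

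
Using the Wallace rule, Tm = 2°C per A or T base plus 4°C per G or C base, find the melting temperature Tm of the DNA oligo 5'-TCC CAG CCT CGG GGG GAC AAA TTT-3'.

T=5, C=7, A=5, G=7
AT pairs contribute 10, GC pairs contribute 14.
Tm = 2×10 + 4×14 = 76°C

76°C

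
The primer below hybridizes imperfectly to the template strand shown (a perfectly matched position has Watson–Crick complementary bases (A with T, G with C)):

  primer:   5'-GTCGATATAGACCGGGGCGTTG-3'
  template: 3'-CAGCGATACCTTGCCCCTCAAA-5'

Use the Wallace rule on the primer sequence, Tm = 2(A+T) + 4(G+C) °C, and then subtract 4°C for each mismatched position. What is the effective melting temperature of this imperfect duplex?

Primer base counts: A=4, T=5, G=9, C=4 → A+T=9, G+C=13
Perfect-match Tm = 2(9) + 4(13) = 18 + 52 = 70°C
Mismatches (positions where the bases are not complementary): 5 (at positions 5, 9, 12, 18, 22)
Effective Tm = 70 − 5×4 = 70 − 20 = 50°C

50°C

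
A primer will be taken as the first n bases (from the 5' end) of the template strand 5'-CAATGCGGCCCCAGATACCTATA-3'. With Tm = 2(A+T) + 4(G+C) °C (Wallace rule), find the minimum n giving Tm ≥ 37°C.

First 10 bases: CAATGCGGCC → Tm = 34°C (< 37°C)
First 11 bases: CAATGCGGCCC → Tm = 38°C (≥ 37°C)
Since every base adds ≥2°C, Tm only increases with n, so the threshold is first crossed at n = 11.

n = 11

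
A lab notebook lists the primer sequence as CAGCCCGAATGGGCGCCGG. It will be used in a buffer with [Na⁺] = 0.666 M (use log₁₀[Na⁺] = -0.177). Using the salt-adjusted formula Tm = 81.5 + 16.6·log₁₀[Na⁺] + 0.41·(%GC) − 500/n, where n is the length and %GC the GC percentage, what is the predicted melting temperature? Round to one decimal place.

84.6°C

Length n = 19. Scanning the sequence gives T=1, G=8, C=7, A=3.
G+C = 15, so %GC = 15/19 × 100 = 78.947%
Salt term: 16.6 × (-0.177) = -2.938
GC term: 0.41 × 78.947 = 32.368; length term: −500/19 = −26.316
Tm = 81.5 + (-2.938) + 32.368 − 26.316 = 84.614 → 84.6°C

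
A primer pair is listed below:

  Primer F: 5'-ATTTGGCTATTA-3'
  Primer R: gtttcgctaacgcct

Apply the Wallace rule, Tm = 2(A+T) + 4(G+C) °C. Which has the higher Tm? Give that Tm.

Primer R, 46°C

Primer F: A+T=9, G+C=3 → Tm = 2(9)+4(3) = 30°C
Primer R: A+T=7, G+C=8 → Tm = 2(7)+4(8) = 46°C
30°C vs 46°C → primer R is higher.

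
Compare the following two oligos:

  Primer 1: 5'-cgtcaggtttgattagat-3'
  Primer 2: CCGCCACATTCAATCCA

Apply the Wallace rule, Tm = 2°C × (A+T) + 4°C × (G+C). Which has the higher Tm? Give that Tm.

Primer 1: A+T=11, G+C=7 → Tm = 2(11)+4(7) = 50°C
Primer 2: A+T=8, G+C=9 → Tm = 2(8)+4(9) = 52°C
50°C vs 52°C → primer 2 is higher.

Primer 2, 52°C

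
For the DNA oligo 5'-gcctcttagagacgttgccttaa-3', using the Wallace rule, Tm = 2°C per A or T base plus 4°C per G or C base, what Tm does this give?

T=7, C=6, A=5, G=5
AT pairs contribute 12, GC pairs contribute 11.
Tm = 2×12 + 4×11 = 68°C

68°C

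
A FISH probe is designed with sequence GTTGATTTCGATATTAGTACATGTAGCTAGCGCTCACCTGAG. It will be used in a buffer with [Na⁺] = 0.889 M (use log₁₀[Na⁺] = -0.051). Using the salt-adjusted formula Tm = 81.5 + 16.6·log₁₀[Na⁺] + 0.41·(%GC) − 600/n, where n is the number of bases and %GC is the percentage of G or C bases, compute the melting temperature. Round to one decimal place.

83.9°C

Length n = 42. Scanning the sequence gives G=10, A=10, T=14, C=8.
G+C = 18, so %GC = 18/42 × 100 = 42.857%
Salt term: 16.6 × (-0.051) = -0.847
GC term: 0.41 × 42.857 = 17.571; length term: −600/42 = −14.286
Tm = 81.5 + (-0.847) + 17.571 − 14.286 = 83.938 → 83.9°C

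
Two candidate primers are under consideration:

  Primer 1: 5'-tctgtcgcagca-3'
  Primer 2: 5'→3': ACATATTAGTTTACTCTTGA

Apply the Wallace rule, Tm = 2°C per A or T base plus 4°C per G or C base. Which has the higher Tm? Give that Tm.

Primer 2, 50°C

Primer 1: A+T=5, G+C=7 → Tm = 2(5)+4(7) = 38°C
Primer 2: A+T=15, G+C=5 → Tm = 2(15)+4(5) = 50°C
38°C vs 50°C → primer 2 is higher.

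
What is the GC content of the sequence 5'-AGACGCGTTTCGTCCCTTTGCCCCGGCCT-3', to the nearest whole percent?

66%

Scanning the sequence gives T=8, C=12, A=2, G=7.
G+C = 7 + 12 = 19 out of 29 bases
%GC = 19/29 × 100 = 65.52% ≈ 66%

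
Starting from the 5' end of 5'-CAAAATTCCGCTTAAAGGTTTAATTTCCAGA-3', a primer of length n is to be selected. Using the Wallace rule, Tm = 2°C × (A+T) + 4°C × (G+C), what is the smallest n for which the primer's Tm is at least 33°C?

n = 12

First 11 bases: CAAAATTCCGC → Tm = 32°C (< 33°C)
First 12 bases: CAAAATTCCGCT → Tm = 34°C (≥ 33°C)
Each additional base adds 2°C (A/T) or 4°C (G/C), so Tm is non-decreasing in n; n = 12 is the first length to reach 33°C.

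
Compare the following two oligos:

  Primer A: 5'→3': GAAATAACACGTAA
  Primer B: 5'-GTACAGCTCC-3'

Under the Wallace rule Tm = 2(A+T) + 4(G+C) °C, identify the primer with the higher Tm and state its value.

Primer A: A+T=10, G+C=4 → Tm = 2(10)+4(4) = 36°C
Primer B: A+T=4, G+C=6 → Tm = 2(4)+4(6) = 32°C
36°C vs 32°C → primer A is higher.

Primer A, 36°C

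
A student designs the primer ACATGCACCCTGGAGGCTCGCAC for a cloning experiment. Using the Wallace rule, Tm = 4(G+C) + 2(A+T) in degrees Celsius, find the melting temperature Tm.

76°C

Counting bases: T=3, C=9, G=6, A=5
AT pairs contribute 8, GC pairs contribute 15.
Tm = 2(8) + 4(15) = 16 + 60 = 76°C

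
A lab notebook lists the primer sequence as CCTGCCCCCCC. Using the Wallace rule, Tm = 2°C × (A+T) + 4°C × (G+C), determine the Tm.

Scanning the sequence gives G=1, T=1, C=9, A=0.
A+T = 1, G+C = 10
Tm = 2(1) + 4(10) = 2 + 40 = 42°C

42°C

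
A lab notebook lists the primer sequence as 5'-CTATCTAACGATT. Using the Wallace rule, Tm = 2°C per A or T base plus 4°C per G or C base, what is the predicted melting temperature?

C=3, A=4, T=5, G=1
So N_AT = 9 and N_GC = 4.
Tm = 2×9 + 4×4 = 34°C

34°C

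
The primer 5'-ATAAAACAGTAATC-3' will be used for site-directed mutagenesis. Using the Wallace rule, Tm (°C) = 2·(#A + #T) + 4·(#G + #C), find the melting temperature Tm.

A=8, C=2, T=3, G=1
A+T = 11, G+C = 3
Tm = 2×11 + 4×3 = 34°C

34°C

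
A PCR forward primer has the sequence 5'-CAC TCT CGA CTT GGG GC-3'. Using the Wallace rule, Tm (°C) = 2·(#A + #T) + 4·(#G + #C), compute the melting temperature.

56°C

Base counts: A=2, C=6, T=4, G=5
A+T = 6, G+C = 11
Tm = 2(6) + 4(11) = 12 + 44 = 56°C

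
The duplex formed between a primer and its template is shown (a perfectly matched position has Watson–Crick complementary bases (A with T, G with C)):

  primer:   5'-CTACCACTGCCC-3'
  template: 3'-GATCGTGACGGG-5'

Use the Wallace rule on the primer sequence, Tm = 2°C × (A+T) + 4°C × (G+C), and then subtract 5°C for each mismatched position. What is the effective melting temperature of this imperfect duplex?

35°C

Primer base counts: A=2, T=2, G=1, C=7 → A+T=4, G+C=8
Perfect-match Tm = 2(4) + 4(8) = 8 + 32 = 40°C
Mismatches (positions where the bases are not complementary): 1 (at position 4)
Effective Tm = 40 − 1×5 = 40 − 5 = 35°C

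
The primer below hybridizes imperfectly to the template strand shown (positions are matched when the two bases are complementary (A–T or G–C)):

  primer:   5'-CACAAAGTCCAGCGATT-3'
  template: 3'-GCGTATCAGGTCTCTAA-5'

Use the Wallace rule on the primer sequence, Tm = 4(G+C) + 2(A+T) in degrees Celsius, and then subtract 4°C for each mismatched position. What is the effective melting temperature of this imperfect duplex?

38°C

Primer base counts: A=6, T=3, G=3, C=5 → A+T=9, G+C=8
Perfect-match Tm = 2(9) + 4(8) = 18 + 32 = 50°C
Mismatches (positions where the bases are not complementary): 3 (at positions 2, 5, 13)
Effective Tm = 50 − 3×4 = 50 − 12 = 38°C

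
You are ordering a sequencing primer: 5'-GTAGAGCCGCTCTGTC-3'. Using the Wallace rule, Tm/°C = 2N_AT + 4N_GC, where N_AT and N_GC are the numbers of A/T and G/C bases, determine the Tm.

52°C

Base counts: T=4, G=5, A=2, C=5
So N_AT = 6 and N_GC = 10.
Tm = 2(6) + 4(10) = 12 + 40 = 52°C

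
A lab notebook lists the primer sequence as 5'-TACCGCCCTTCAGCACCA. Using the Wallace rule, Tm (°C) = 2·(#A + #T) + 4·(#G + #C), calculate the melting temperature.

Base counts: G=2, T=3, C=9, A=4
AT pairs contribute 7, GC pairs contribute 11.
Tm = 2(7) + 4(11) = 14 + 44 = 58°C

58°C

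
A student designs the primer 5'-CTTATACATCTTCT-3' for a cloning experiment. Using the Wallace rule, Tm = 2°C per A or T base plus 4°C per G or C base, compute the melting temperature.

36°C

Base counts: G=0, T=7, A=3, C=4
AT pairs contribute 10, GC pairs contribute 4.
Tm = 2×10 + 4×4 = 36°C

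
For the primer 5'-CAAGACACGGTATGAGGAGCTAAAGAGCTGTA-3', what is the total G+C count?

15

Scanning the sequence gives C=5, A=12, G=10, T=5.
G+C = 10 + 5 = 15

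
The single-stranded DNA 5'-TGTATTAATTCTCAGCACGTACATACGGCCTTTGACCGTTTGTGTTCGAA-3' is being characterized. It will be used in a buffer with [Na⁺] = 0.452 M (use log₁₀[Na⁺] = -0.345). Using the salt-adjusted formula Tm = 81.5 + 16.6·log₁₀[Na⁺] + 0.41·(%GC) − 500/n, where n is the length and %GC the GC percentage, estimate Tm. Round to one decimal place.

Length n = 50. Base counts: G=10, C=11, T=18, A=11
G+C = 21, so %GC = 21/50 × 100 = 42%
Salt term: 16.6 × (-0.345) = -5.727
GC term: 0.41 × 42 = 17.22; length term: −500/50 = −10
Tm = 81.5 + (-5.727) + 17.22 − 10 = 82.993 → 83.0°C

83.0°C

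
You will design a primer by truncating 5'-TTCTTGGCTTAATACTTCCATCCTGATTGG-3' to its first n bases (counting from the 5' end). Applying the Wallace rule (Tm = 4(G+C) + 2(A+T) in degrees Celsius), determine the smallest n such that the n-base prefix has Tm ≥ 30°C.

n = 11

First 10 bases: TTCTTGGCTT → Tm = 28°C (< 30°C)
First 11 bases: TTCTTGGCTTA → Tm = 30°C (≥ 30°C)
Since every base adds ≥2°C, Tm only increases with n, so the threshold is first crossed at n = 11.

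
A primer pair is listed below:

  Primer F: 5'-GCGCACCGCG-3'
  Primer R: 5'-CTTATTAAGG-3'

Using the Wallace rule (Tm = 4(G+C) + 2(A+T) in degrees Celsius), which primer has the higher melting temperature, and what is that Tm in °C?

Primer F: A+T=1, G+C=9 → Tm = 2(1)+4(9) = 38°C
Primer R: A+T=7, G+C=3 → Tm = 2(7)+4(3) = 26°C
38°C vs 26°C → primer F is higher.

Primer F, 38°C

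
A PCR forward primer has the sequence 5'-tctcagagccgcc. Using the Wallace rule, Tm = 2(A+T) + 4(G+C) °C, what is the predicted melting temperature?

Scanning the sequence gives G=3, T=2, A=2, C=6.
AT pairs contribute 4, GC pairs contribute 9.
Tm = 2×4 + 4×9 = 44°C

44°C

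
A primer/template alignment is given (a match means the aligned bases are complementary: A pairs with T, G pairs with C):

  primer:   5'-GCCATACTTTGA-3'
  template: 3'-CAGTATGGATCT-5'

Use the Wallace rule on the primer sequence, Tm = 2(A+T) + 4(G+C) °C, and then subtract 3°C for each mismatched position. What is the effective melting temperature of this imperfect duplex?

25°C

Primer base counts: A=3, T=4, G=2, C=3 → A+T=7, G+C=5
Perfect-match Tm = 2(7) + 4(5) = 14 + 20 = 34°C
Mismatches (positions where the bases are not complementary): 3 (at positions 2, 8, 10)
Effective Tm = 34 − 3×3 = 34 − 9 = 25°C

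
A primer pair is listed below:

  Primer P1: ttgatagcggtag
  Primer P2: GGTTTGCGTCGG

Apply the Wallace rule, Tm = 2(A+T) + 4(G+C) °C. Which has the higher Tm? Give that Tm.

Primer P1: A+T=7, G+C=6 → Tm = 2(7)+4(6) = 38°C
Primer P2: A+T=4, G+C=8 → Tm = 2(4)+4(8) = 40°C
38°C vs 40°C → primer P2 is higher.

Primer P2, 40°C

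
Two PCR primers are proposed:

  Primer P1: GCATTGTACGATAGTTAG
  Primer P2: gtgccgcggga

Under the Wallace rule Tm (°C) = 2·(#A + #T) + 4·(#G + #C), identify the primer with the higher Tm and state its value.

Primer P1: A+T=11, G+C=7 → Tm = 2(11)+4(7) = 50°C
Primer P2: A+T=2, G+C=9 → Tm = 2(2)+4(9) = 40°C
50°C vs 40°C → primer P1 is higher.

Primer P1, 50°C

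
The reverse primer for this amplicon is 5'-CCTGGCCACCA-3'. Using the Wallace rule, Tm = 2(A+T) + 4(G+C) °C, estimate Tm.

C=6, A=2, G=2, T=1
AT pairs contribute 3, GC pairs contribute 8.
Tm = 2(3) + 4(8) = 6 + 32 = 38°C

38°C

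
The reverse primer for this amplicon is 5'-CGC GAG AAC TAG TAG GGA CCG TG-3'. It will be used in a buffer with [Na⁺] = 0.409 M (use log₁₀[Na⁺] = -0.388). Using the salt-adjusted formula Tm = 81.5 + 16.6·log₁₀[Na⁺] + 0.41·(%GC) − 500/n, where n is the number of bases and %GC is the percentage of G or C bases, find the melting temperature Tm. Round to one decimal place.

78.3°C

Length n = 23. T=3, C=5, G=9, A=6
G+C = 14, so %GC = 14/23 × 100 = 60.87%
Salt term: 16.6 × (-0.388) = -6.441
GC term: 0.41 × 60.87 = 24.957; length term: −500/23 = −21.739
Tm = 81.5 + (-6.441) + 24.957 − 21.739 = 78.277 → 78.3°C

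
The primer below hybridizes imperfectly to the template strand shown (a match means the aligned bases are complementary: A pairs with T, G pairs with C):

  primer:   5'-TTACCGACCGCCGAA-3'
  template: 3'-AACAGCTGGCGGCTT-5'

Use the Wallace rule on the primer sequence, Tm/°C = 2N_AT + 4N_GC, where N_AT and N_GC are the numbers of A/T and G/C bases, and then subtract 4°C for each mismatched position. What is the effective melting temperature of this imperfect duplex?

Primer base counts: A=4, T=2, G=3, C=6 → A+T=6, G+C=9
Perfect-match Tm = 2(6) + 4(9) = 12 + 36 = 48°C
Mismatches (positions where the bases are not complementary): 2 (at positions 3, 4)
Effective Tm = 48 − 2×4 = 48 − 8 = 40°C

40°C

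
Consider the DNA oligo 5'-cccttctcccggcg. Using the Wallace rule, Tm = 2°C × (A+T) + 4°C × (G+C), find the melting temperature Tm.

50°C

G=3, A=0, T=3, C=8
A+T = 3, G+C = 11
Tm = 2(3) + 4(11) = 6 + 44 = 50°C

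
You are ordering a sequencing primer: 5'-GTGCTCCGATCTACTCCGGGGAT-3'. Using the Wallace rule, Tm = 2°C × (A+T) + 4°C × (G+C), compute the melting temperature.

G=7, C=7, A=3, T=6
AT pairs contribute 9, GC pairs contribute 14.
Tm = 4·14 + 2·9 = 56 + 18 = 74°C

74°C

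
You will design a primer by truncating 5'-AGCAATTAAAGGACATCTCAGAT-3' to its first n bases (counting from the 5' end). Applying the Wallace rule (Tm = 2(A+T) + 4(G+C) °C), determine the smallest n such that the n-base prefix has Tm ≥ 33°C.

First 12 bases: AGCAATTAAAGG → Tm = 32°C (< 33°C)
First 13 bases: AGCAATTAAAGGA → Tm = 34°C (≥ 33°C)
Since every base adds ≥2°C, Tm only increases with n, so the threshold is first crossed at n = 13.

n = 13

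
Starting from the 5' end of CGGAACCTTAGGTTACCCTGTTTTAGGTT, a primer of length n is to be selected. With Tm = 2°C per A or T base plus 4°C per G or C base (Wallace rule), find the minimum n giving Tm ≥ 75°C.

First 25 bases: CGGAACCTTAGGTTACCCTGTTTTA → Tm = 72°C (< 75°C)
First 26 bases: CGGAACCTTAGGTTACCCTGTTTTAG → Tm = 76°C (≥ 75°C)
Each additional base adds 2°C (A/T) or 4°C (G/C), so Tm is non-decreasing in n; n = 26 is the first length to reach 75°C.

n = 26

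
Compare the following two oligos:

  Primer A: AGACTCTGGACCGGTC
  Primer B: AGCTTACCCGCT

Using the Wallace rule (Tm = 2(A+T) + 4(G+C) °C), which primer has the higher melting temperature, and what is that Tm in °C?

Primer A: A+T=6, G+C=10 → Tm = 2(6)+4(10) = 52°C
Primer B: A+T=5, G+C=7 → Tm = 2(5)+4(7) = 38°C
52°C vs 38°C → primer A is higher.

Primer A, 52°C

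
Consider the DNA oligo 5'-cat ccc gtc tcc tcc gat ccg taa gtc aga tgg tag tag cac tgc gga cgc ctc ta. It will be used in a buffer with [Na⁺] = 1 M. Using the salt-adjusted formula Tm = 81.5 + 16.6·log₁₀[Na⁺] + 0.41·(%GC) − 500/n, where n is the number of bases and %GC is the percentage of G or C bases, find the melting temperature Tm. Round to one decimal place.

Length n = 56. Scanning the sequence gives A=11, T=13, G=13, C=19.
G+C = 32, so %GC = 32/56 × 100 = 57.143%
Salt term: 16.6 × (0) = 0
GC term: 0.41 × 57.143 = 23.429; length term: −500/56 = −8.929
Tm = 81.5 + (0) + 23.429 − 8.929 = 96 → 96.0°C

96.0°C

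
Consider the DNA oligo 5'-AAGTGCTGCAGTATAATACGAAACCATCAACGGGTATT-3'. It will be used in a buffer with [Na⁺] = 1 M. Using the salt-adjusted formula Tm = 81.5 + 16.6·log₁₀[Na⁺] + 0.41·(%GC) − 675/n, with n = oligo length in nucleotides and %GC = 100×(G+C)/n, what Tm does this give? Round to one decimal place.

79.9°C

Length n = 38. Counting bases: G=8, A=14, T=9, C=7
G+C = 15, so %GC = 15/38 × 100 = 39.474%
Salt term: 16.6 × (0) = 0
GC term: 0.41 × 39.474 = 16.184; length term: −675/38 = −17.763
Tm = 81.5 + (0) + 16.184 − 17.763 = 79.921 → 79.9°C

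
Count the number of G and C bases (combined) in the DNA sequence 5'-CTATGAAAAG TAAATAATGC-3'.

C=2, A=10, G=3, T=5
Total G or C: 3 + 2 = 5

5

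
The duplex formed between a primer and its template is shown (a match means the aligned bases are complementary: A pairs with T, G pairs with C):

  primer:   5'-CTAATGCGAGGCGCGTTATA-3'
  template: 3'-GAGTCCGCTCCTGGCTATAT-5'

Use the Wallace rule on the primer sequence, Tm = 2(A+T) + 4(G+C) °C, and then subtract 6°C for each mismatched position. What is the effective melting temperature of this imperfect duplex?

30°C

Primer base counts: A=5, T=5, G=6, C=4 → A+T=10, G+C=10
Perfect-match Tm = 2(10) + 4(10) = 20 + 40 = 60°C
Mismatches (positions where the bases are not complementary): 5 (at positions 3, 5, 12, 13, 16)
Effective Tm = 60 − 5×6 = 60 − 30 = 30°C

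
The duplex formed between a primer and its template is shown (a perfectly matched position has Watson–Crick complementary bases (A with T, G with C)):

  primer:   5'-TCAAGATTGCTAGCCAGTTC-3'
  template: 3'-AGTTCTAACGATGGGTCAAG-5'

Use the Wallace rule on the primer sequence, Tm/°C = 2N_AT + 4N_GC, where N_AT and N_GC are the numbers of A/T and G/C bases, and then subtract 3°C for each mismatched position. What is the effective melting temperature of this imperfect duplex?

55°C

Primer base counts: A=5, T=6, G=4, C=5 → A+T=11, G+C=9
Perfect-match Tm = 2(11) + 4(9) = 22 + 36 = 58°C
Mismatches (positions where the bases are not complementary): 1 (at position 13)
Effective Tm = 58 − 1×3 = 58 − 3 = 55°C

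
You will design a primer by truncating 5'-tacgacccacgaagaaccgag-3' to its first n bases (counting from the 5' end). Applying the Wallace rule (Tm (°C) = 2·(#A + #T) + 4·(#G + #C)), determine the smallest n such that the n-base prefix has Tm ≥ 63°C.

First 20 bases: TACGACCCACGAAGAACCGA → Tm = 62°C (< 63°C)
First 21 bases: TACGACCCACGAAGAACCGAG → Tm = 66°C (≥ 63°C)
Since every base adds ≥2°C, Tm only increases with n, so the threshold is first crossed at n = 21.

n = 21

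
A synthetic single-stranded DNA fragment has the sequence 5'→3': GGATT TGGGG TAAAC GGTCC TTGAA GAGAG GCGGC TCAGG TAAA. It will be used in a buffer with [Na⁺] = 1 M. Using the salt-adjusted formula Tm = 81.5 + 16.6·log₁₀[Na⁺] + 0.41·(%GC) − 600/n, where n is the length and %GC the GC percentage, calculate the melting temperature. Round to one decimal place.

89.3°C

Length n = 44. A=12, T=9, G=17, C=6
G+C = 23, so %GC = 23/44 × 100 = 52.273%
Salt term: 16.6 × (0) = 0
GC term: 0.41 × 52.273 = 21.432; length term: −600/44 = −13.636
Tm = 81.5 + (0) + 21.432 − 13.636 = 89.296 → 89.3°C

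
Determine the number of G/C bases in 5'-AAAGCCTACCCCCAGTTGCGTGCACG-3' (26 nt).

T=4, G=6, C=10, A=6
G+C = 6 + 10 = 16

16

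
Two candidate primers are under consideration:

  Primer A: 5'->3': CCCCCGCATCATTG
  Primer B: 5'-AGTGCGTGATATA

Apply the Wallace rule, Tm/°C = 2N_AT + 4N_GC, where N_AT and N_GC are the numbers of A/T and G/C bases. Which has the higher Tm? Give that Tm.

Primer A: A+T=5, G+C=9 → Tm = 2(5)+4(9) = 46°C
Primer B: A+T=8, G+C=5 → Tm = 2(8)+4(5) = 36°C
46°C vs 36°C → primer A is higher.

Primer A, 46°C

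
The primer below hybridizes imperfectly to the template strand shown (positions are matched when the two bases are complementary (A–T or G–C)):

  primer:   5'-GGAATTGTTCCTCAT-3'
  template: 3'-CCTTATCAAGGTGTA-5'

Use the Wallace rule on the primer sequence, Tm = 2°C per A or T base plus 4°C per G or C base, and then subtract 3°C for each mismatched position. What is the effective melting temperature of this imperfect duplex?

36°C

Primer base counts: A=3, T=6, G=3, C=3 → A+T=9, G+C=6
Perfect-match Tm = 2(9) + 4(6) = 18 + 24 = 42°C
Mismatches (positions where the bases are not complementary): 2 (at positions 6, 12)
Effective Tm = 42 − 2×3 = 42 − 6 = 36°C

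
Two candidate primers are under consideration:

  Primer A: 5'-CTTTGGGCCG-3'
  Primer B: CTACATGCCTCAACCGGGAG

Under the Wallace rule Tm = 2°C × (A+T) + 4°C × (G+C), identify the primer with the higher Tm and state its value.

Primer B, 64°C

Primer A: A+T=3, G+C=7 → Tm = 2(3)+4(7) = 34°C
Primer B: A+T=8, G+C=12 → Tm = 2(8)+4(12) = 64°C
34°C vs 64°C → primer B is higher.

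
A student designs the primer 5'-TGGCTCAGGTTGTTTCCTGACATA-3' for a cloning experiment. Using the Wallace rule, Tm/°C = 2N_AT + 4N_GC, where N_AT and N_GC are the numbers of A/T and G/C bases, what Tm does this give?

70°C

C=5, T=9, G=6, A=4
A+T = 13, G+C = 11
Tm = 2×13 + 4×11 = 70°C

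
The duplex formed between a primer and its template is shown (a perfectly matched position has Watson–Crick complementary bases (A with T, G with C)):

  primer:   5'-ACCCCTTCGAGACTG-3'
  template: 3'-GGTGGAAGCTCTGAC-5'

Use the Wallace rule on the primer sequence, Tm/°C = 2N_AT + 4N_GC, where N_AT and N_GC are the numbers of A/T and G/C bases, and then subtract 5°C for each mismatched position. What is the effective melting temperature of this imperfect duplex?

38°C

Primer base counts: A=3, T=3, G=3, C=6 → A+T=6, G+C=9
Perfect-match Tm = 2(6) + 4(9) = 12 + 36 = 48°C
Mismatches (positions where the bases are not complementary): 2 (at positions 1, 3)
Effective Tm = 48 − 2×5 = 48 − 10 = 38°C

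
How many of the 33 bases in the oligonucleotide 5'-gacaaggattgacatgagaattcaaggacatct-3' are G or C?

13

T=7, A=13, G=8, C=5
Total G or C: 8 + 5 = 13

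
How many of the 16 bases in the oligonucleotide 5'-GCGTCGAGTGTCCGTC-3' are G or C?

G=6, A=1, C=5, T=4
G+C = 6 + 5 = 11

11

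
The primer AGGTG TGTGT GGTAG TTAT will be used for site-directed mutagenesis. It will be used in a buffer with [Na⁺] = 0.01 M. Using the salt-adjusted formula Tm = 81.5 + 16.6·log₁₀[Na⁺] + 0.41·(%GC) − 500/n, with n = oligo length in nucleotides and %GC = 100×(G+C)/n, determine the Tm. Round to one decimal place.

39.2°C

Length n = 19. Scanning the sequence gives T=8, A=3, C=0, G=8.
G+C = 8, so %GC = 8/19 × 100 = 42.105%
Salt term: 16.6 × (-2) = -33.2
GC term: 0.41 × 42.105 = 17.263; length term: −500/19 = −26.316
Tm = 81.5 + (-33.2) + 17.263 − 26.316 = 39.247 → 39.2°C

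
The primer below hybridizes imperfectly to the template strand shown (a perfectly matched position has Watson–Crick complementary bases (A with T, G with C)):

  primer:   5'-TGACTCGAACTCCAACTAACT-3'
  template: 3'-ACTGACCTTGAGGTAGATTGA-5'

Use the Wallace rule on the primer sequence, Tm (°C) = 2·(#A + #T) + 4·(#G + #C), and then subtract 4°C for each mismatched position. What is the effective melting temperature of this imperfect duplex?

52°C

Primer base counts: A=7, T=5, G=2, C=7 → A+T=12, G+C=9
Perfect-match Tm = 2(12) + 4(9) = 24 + 36 = 60°C
Mismatches (positions where the bases are not complementary): 2 (at positions 6, 15)
Effective Tm = 60 − 2×4 = 60 − 8 = 52°C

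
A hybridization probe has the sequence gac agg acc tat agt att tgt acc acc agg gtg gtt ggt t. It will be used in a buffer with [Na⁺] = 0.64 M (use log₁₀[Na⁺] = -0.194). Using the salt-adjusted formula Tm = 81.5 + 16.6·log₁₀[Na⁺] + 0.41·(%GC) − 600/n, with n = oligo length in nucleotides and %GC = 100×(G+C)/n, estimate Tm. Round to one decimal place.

82.8°C

Length n = 40. Base counts: C=7, A=9, G=12, T=12
G+C = 19, so %GC = 19/40 × 100 = 47.5%
Salt term: 16.6 × (-0.194) = -3.22
GC term: 0.41 × 47.5 = 19.475; length term: −600/40 = −15
Tm = 81.5 + (-3.22) + 19.475 − 15 = 82.755 → 82.8°C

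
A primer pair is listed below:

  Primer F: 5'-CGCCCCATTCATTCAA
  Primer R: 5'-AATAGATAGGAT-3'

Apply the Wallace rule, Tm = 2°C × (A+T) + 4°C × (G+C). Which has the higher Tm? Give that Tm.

Primer F, 48°C

Primer F: A+T=8, G+C=8 → Tm = 2(8)+4(8) = 48°C
Primer R: A+T=9, G+C=3 → Tm = 2(9)+4(3) = 30°C
48°C vs 30°C → primer F is higher.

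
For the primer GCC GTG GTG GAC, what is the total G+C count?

Base counts: C=3, G=6, A=1, T=2
G+C = 6 + 3 = 9

9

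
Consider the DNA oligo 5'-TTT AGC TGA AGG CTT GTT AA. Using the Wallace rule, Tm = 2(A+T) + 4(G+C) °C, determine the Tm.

54°C

Counting bases: C=2, T=8, G=5, A=5
So N_AT = 13 and N_GC = 7.
Tm = 2×13 + 4×7 = 54°C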